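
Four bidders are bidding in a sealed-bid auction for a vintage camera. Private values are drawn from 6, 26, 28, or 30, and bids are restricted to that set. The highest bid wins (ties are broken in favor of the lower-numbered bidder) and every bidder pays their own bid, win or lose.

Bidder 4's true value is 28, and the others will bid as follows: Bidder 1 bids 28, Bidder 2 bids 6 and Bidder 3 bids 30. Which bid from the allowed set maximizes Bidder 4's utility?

6

Bid 6: loses but pays 6, utility -6.
Bid 26: loses but pays 26, utility -26.
Bid 28: loses but pays 28, utility -28.
Bid 30: loses but pays 30, utility -30.
The best choice is 6 with utility -6.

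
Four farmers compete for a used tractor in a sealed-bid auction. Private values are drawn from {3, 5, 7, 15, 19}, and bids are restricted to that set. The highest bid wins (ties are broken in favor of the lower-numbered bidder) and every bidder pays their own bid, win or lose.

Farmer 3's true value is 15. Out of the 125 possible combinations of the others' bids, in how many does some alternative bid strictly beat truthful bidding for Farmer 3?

Others bid (3, 3, 3): truth gives 0; bid 5 gives 10 > 0. Violating.
Others bid (3, 3, 5): truth gives 0; bid 5 gives 10 > 0. Violating.
Others bid (3, 3, 7): truth gives 0; bid 7 gives 8 > 0. Violating.
Others bid (3, 3, 19): truth gives -15; bid 3 gives -3 > -15. Violating.
Others bid (3, 3, 15): truth gives 0; no alternative beats it.
Others bid (3, 5, 15): truth gives 0; no alternative beats it.
(Checking all 125 profiles: 101 have a profitable deviation, 24 do not.)

101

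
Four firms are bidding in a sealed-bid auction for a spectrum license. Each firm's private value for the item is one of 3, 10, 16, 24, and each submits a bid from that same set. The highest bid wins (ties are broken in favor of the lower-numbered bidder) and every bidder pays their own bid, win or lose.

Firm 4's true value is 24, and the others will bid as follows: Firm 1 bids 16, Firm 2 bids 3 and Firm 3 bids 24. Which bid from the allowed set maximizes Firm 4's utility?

Bid 3: loses but pays 3, utility -3.
Bid 10: loses but pays 10, utility -10.
Bid 16: loses but pays 16, utility -16.
Bid 24: loses but pays 24, utility -24.
The best choice is 3 with utility -3.

3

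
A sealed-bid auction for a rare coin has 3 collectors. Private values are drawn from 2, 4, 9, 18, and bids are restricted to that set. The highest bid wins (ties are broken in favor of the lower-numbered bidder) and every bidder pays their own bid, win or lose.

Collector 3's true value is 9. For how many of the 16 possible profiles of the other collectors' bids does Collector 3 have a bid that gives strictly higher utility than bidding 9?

Others bid (2, 2): truth gives 0; bid 4 gives 5 > 0. Violating.
Others bid (2, 9): truth gives -9; bid 2 gives -2 > -9. Violating.
Others bid (2, 18): truth gives -9; bid 2 gives -2 > -9. Violating.
Others bid (4, 9): truth gives -9; bid 2 gives -2 > -9. Violating.
Others bid (2, 4): truth gives 0; no alternative beats it.
Others bid (4, 2): truth gives 0; no alternative beats it.
(Checking all 16 profiles: 13 have a profitable deviation, 3 do not.)

13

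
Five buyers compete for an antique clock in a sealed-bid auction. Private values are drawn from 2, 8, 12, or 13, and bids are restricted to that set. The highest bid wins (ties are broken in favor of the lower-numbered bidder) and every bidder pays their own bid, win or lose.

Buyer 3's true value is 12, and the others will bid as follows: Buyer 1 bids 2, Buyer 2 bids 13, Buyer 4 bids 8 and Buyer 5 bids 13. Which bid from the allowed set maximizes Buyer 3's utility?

Bid 2: loses but pays 2, utility -2.
Bid 8: loses but pays 8, utility -8.
Bid 12: loses but pays 12, utility -12.
Bid 13: loses but pays 13, utility -13.
The best choice is 2 with utility -2.

2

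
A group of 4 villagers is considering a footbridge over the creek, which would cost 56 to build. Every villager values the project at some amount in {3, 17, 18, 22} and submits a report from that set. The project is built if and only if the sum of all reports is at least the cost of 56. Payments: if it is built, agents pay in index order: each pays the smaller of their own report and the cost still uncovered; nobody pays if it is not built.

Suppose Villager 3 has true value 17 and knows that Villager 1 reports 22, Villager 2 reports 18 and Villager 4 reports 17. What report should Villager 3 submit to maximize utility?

3

Report 3: project built, pays 3, utility 17 - 3 = 14.
Report 17: project built, pays 16, utility 17 - 16 = 1.
Report 18: project built, pays 16, utility 17 - 16 = 1.
Report 22: project built, pays 16, utility 17 - 16 = 1.
The best choice is 3 with utility 14.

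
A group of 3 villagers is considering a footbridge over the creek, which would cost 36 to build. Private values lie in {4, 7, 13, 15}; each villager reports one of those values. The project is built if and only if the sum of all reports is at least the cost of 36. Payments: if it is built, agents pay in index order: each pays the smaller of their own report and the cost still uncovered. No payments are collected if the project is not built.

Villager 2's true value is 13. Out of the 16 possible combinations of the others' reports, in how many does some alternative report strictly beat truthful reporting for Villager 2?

1

Others report (15, 15): truth gives 0; report 7 gives 6 > 0. Violating.
Others report (4, 4): truth gives 0; no alternative beats it.
Others report (4, 7): truth gives 0; no alternative beats it.
(Checking all 16 profiles: 1 has a profitable deviation, 15 do not.)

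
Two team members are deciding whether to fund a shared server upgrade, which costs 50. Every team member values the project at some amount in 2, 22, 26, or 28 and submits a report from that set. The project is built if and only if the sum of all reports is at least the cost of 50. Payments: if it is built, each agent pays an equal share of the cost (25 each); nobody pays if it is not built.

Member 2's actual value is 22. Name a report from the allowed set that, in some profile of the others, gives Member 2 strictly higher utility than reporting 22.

Suppose Member 1 reports 28.
Report 22: project built, pays 25, utility 22 - 25 = -3.
Report 2: project not built, utility 0.
So reporting 2 beats truth here (0 > -3).

2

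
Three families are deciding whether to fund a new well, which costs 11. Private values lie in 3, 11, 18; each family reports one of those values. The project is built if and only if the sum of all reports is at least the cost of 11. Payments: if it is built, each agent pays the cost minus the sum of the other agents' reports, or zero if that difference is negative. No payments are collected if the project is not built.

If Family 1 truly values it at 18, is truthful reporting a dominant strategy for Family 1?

Check each profile of the others' reports and compare truth against every alternative report.
Others report (3, 11): truth gives 18, best alternative gives 18.
Others report (3, 18): truth gives 18, best alternative gives 18.
Others report (11, 3): truth gives 18, best alternative gives 18.
Others report (11, 11): truth gives 18, best alternative gives 18.
Others report (11, 18): truth gives 18, best alternative gives 18.
Others report (18, 3): truth gives 18, best alternative gives 18.
(Remaining 3 profiles checked similarly; truth is weakly best in each.)
In every case the truthful report is at least as good as any alternative, so it is a dominant strategy.

Yes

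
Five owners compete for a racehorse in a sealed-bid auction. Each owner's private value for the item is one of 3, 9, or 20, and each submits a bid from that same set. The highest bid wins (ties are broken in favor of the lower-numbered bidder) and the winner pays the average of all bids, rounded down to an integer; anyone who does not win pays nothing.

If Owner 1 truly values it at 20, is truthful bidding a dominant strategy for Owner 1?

No

Consider the case where Owner 2 bids 3, Owner 3 bids 3, Owner 4 bids 3 and Owner 5 bids 3.
Truthful bid 20: wins, pays 6, utility 20 - 6 = 14.
Bid 3 instead: wins, pays 3, utility 20 - 3 = 17.
Since 17 > 14, bidding 3 is strictly better here, so truthful bidding is not dominant.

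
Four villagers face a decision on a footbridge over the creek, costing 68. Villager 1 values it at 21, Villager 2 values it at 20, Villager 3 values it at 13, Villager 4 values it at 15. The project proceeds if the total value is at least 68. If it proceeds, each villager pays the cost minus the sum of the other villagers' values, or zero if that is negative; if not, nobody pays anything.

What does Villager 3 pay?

Total value 69 ≥ cost 68, so the project is built.
The other villagers' values sum to 56.
Cost minus that sum is 68 - 56 = 12.

12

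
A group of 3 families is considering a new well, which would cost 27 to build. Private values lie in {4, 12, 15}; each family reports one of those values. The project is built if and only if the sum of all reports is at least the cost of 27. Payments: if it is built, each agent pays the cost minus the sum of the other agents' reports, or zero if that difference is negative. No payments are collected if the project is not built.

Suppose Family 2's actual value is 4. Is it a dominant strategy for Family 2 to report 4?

Check each profile of the others' reports and compare truth against every alternative report.
Others report (4, 12): truth gives 0, best alternative gives -7.
Others report (12, 4): truth gives 0, best alternative gives -7.
Others report (4, 15): truth gives 0, best alternative gives -4.
Others report (15, 4): truth gives 0, best alternative gives -4.
Others report (12, 15): truth gives 4, best alternative gives 4.
Others report (15, 12): truth gives 4, best alternative gives 4.
(Remaining 3 profiles checked similarly; truth is weakly best in each.)
In every case the truthful report is at least as good as any alternative, so it is a dominant strategy.

Yes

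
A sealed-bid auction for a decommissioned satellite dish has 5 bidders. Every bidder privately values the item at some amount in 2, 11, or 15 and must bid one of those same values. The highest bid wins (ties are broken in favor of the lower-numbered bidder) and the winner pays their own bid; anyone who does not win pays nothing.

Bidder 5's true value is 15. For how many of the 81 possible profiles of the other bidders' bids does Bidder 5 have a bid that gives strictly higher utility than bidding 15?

Others bid (2, 2, 2, 2): truth gives 0; bid 11 gives 4 > 0. Violating.
Others bid (2, 2, 2, 11): truth gives 0; no alternative beats it.
Others bid (2, 2, 2, 15): truth gives 0; no alternative beats it.
(Checking all 81 profiles: 1 has a profitable deviation, 80 do not.)

1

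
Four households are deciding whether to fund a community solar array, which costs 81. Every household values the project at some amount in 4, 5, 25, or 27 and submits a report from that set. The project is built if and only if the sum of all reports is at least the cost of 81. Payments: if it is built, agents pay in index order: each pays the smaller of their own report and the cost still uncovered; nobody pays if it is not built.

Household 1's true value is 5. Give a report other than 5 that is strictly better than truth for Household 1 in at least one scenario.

Suppose Household 2 reports 25, Household 3 reports 25 and Household 4 reports 27.
Report 5: project built, pays 5, utility 5 - 5 = 0.
Report 4: project built, pays 4, utility 5 - 4 = 1.
So reporting 4 beats truth here (1 > 0).

4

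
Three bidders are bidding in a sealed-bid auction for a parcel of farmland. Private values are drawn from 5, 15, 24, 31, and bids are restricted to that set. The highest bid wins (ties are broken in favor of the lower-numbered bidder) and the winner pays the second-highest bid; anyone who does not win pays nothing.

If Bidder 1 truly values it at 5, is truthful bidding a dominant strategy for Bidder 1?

Yes

Check each profile of the others' bids and compare truth against every alternative bid.
Others bid (5, 15): truth gives 0, best alternative gives -10.
Others bid (15, 5): truth gives 0, best alternative gives -10.
Others bid (15, 15): truth gives 0, best alternative gives -10.
Others bid (5, 5): truth gives 0, best alternative gives 0.
Others bid (5, 24): truth gives 0, best alternative gives 0.
Others bid (5, 31): truth gives 0, best alternative gives 0.
(Remaining 10 profiles checked similarly; truth is weakly best in each.)
In every case the truthful bid is at least as good as any alternative, so it is a dominant strategy.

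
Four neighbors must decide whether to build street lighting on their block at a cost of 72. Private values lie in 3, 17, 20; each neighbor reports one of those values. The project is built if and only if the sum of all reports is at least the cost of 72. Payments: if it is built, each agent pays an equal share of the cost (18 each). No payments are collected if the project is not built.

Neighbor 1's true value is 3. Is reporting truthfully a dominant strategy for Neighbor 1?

Check each profile of the others' reports and compare truth against every alternative report.
Others report (17, 20, 20): truth gives 0, best alternative gives -15.
Others report (20, 17, 20): truth gives 0, best alternative gives -15.
Others report (20, 20, 17): truth gives 0, best alternative gives -15.
Others report (20, 20, 20): truth gives 0, best alternative gives -15.
Others report (3, 3, 3): truth gives 0, best alternative gives 0.
Others report (3, 3, 17): truth gives 0, best alternative gives 0.
(Remaining 21 profiles checked similarly; truth is weakly best in each.)
In every case the truthful report is at least as good as any alternative, so it is a dominant strategy.

Yes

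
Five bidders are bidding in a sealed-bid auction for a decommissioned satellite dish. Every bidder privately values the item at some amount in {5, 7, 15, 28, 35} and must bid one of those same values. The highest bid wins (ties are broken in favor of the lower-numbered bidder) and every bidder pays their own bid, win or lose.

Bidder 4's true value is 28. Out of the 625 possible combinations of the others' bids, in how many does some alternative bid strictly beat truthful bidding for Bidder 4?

Others bid (5, 5, 5, 5): truth gives 0; bid 7 gives 21 > 0. Violating.
Others bid (5, 5, 5, 7): truth gives 0; bid 7 gives 21 > 0. Violating.
Others bid (5, 5, 5, 15): truth gives 0; bid 15 gives 13 > 0. Violating.
Others bid (5, 5, 5, 35): truth gives -28; bid 5 gives -5 > -28. Violating.
Others bid (5, 5, 5, 28): truth gives 0; no alternative beats it.
Others bid (5, 5, 7, 28): truth gives 0; no alternative beats it.
(Checking all 625 profiles: 541 have a profitable deviation, 84 do not.)

541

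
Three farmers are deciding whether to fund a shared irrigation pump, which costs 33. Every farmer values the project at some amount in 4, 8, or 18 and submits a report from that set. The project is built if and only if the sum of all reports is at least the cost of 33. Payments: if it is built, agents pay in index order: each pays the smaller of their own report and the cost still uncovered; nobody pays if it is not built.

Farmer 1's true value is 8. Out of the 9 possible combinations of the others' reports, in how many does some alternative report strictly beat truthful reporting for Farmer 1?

Others report (18, 18): truth gives 0; report 4 gives 4 > 0. Violating.
Others report (4, 4): truth gives 0; no alternative beats it.
Others report (4, 8): truth gives 0; no alternative beats it.
(Checking all 9 profiles: 1 has a profitable deviation, 8 do not.)

1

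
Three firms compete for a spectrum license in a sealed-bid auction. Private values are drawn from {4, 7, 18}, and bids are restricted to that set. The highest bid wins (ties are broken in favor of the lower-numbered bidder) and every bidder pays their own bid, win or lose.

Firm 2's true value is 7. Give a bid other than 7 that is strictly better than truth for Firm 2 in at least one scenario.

4

Suppose Firm 1 bids 4 and Firm 3 bids 18.
Bid 7: loses but pays 7, utility -7.
Bid 4: loses but pays 4, utility -4.
So bidding 4 beats truth here (-4 > -7).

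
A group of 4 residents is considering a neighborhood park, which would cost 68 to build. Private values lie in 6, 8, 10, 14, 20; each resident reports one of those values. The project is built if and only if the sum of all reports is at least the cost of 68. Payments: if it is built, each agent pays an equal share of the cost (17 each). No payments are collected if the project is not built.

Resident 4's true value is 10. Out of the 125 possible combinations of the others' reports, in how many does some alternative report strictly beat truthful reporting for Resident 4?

Others report (20, 20, 20): truth gives -7; report 6 gives 0 > -7. Violating.
Others report (6, 6, 6): truth gives 0; no alternative beats it.
Others report (6, 6, 8): truth gives 0; no alternative beats it.
(Checking all 125 profiles: 1 has a profitable deviation, 124 do not.)

1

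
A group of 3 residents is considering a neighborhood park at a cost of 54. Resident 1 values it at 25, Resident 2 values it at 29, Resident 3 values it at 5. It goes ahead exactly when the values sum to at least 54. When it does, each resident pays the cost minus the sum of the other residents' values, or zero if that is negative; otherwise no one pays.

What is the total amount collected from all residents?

Total value 59 ≥ cost 54, so it is built.
Resident 1: others sum to 34; max(0, 54 - 34) = 20.
Resident 2: others sum to 30; max(0, 54 - 30) = 24.
Resident 3: others sum to 54; max(0, 54 - 54) = 0.
Total collected = 20 + 24 + 0 = 44.

44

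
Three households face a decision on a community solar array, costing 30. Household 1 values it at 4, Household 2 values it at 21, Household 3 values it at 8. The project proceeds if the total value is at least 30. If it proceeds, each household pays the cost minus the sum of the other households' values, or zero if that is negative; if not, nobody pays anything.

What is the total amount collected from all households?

24

Total value 33 ≥ cost 30, so it is built.
Household 1: others sum to 29; max(0, 30 - 29) = 1.
Household 2: others sum to 12; max(0, 30 - 12) = 18.
Household 3: others sum to 25; max(0, 30 - 25) = 5.
Total collected = 1 + 18 + 5 = 24.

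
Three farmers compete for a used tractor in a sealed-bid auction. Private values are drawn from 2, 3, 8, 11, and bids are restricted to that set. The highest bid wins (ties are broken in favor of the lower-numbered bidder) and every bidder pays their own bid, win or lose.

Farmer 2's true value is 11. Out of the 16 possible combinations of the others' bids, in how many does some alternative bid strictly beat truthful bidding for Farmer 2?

10

Others bid (2, 2): truth gives 0; bid 3 gives 8 > 0. Violating.
Others bid (2, 3): truth gives 0; bid 3 gives 8 > 0. Violating.
Others bid (2, 8): truth gives 0; bid 8 gives 3 > 0. Violating.
Others bid (3, 2): truth gives 0; bid 8 gives 3 > 0. Violating.
Others bid (2, 11): truth gives 0; no alternative beats it.
Others bid (3, 11): truth gives 0; no alternative beats it.
(Checking all 16 profiles: 10 have a profitable deviation, 6 do not.)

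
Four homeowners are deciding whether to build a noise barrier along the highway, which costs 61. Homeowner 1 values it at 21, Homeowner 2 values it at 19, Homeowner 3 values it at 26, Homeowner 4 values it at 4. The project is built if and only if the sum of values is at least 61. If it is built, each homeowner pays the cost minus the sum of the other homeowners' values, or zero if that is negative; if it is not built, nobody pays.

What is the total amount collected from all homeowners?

Total value 70 ≥ cost 61, so it is built.
Homeowner 1: others sum to 49; max(0, 61 - 49) = 12.
Homeowner 2: others sum to 51; max(0, 61 - 51) = 10.
Homeowner 3: others sum to 44; max(0, 61 - 44) = 17.
Homeowner 4: others sum to 66; max(0, 61 - 66) = 0.
Total collected = 12 + 10 + 17 + 0 = 39.

39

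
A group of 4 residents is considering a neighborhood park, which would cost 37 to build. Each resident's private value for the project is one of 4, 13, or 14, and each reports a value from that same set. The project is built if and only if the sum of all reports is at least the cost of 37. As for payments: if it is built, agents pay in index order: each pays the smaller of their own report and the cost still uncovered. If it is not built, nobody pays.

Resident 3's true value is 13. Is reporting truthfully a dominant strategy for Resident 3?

Consider the case where Resident 1 reports 13, Resident 2 reports 13 and Resident 4 reports 13.
Truthful report 13: project built, pays 11, utility 13 - 11 = 2.
Report 4 instead: project built, pays 4, utility 13 - 4 = 9.
Since 9 > 2, reporting 4 is strictly better here, so truthful reporting is not dominant.

No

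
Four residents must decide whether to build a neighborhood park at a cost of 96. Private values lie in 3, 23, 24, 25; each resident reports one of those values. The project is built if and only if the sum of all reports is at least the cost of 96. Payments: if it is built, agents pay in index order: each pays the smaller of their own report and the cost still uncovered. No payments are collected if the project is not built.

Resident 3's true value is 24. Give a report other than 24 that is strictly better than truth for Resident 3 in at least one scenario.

23

Suppose Resident 1 reports 23, Resident 2 reports 25 and Resident 4 reports 25.
Report 24: project built, pays 24, utility 24 - 24 = 0.
Report 23: project built, pays 23, utility 24 - 23 = 1.
So reporting 23 beats truth here (1 > 0).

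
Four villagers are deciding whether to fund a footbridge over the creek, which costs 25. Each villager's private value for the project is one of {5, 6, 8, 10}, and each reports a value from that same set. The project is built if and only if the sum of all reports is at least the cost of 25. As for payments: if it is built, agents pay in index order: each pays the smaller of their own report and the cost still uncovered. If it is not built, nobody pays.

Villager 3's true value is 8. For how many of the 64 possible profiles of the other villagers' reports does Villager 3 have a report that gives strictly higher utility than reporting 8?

Others report (5, 5, 10): truth gives 0; report 5 gives 3 > 0. Violating.
Others report (5, 6, 8): truth gives 0; report 6 gives 2 > 0. Violating.
Others report (5, 6, 10): truth gives 0; report 5 gives 3 > 0. Violating.
Others report (5, 8, 6): truth gives 0; report 6 gives 2 > 0. Violating.
Others report (5, 5, 5): truth gives 0; no alternative beats it.
Others report (5, 5, 6): truth gives 0; no alternative beats it.
(Checking all 64 profiles: 49 have a profitable deviation, 15 do not.)

49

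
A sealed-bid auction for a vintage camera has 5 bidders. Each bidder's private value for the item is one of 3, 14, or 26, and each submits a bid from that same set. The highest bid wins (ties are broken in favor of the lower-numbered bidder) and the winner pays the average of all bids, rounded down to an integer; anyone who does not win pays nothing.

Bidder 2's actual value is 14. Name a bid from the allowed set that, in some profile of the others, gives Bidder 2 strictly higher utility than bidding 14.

Suppose Bidder 1 bids 3, Bidder 3 bids 3, Bidder 4 bids 3 and Bidder 5 bids 26.
Bid 14: loses, pays 0, utility 0.
Bid 26: wins, pays 12, utility 14 - 12 = 2.
So bidding 26 beats truth here (2 > 0).

26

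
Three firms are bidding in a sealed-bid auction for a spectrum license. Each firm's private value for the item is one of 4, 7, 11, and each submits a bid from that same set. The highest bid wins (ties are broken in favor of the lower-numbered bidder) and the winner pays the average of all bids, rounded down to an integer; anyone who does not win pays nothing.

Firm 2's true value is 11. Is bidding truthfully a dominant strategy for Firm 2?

No

Consider the case where Firm 1 bids 4 and Firm 3 bids 4.
Truthful bid 11: wins, pays 6, utility 11 - 6 = 5.
Bid 7 instead: wins, pays 5, utility 11 - 5 = 6.
Since 6 > 5, bidding 7 is strictly better here, so truthful bidding is not dominant.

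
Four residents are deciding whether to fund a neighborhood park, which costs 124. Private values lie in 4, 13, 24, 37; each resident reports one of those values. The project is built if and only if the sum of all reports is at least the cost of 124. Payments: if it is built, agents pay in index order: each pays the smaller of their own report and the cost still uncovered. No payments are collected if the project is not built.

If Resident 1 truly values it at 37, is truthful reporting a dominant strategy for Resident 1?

Consider the case where Resident 2 reports 37, Resident 3 reports 37 and Resident 4 reports 37.
Truthful report 37: project built, pays 37, utility 37 - 37 = 0.
Report 13 instead: project built, pays 13, utility 37 - 13 = 24.
Since 24 > 0, reporting 13 is strictly better here, so truthful reporting is not dominant.

No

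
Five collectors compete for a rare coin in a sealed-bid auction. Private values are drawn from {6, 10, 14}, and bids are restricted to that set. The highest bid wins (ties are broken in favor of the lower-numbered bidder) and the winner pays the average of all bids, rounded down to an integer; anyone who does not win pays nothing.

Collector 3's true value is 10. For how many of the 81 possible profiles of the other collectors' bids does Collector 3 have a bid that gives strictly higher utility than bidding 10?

Others bid (6, 6, 6, 14): truth gives 0; bid 14 gives 1 > 0. Violating.
Others bid (6, 6, 14, 6): truth gives 0; bid 14 gives 1 > 0. Violating.
Others bid (6, 10, 6, 6): truth gives 0; bid 14 gives 2 > 0. Violating.
Others bid (6, 10, 6, 10): truth gives 0; bid 14 gives 1 > 0. Violating.
Others bid (6, 6, 6, 6): truth gives 4; no alternative beats it.
Others bid (6, 6, 6, 10): truth gives 3; no alternative beats it.
(Checking all 81 profiles: 9 have a profitable deviation, 72 do not.)

9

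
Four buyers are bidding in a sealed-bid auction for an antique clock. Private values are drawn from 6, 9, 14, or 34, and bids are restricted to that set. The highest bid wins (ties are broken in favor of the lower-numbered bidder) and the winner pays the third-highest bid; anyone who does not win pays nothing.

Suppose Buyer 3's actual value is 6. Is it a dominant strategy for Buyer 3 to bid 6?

Yes

Check each profile of the others' bids and compare truth against every alternative bid.
Others bid (6, 6, 6): truth gives 0, best alternative gives 0.
Others bid (6, 6, 9): truth gives 0, best alternative gives 0.
Others bid (6, 6, 14): truth gives 0, best alternative gives 0.
Others bid (6, 6, 34): truth gives 0, best alternative gives 0.
Others bid (6, 9, 6): truth gives 0, best alternative gives 0.
Others bid (6, 9, 9): truth gives 0, best alternative gives 0.
(Remaining 58 profiles checked similarly; truth is weakly best in each.)
In every case the truthful bid is at least as good as any alternative, so it is a dominant strategy.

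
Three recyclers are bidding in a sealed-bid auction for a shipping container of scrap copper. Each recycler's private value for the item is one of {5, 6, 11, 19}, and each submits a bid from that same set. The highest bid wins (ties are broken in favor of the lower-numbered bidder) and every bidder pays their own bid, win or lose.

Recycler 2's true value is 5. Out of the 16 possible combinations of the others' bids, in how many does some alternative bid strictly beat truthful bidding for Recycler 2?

Others bid (5, 5): truth gives -5; bid 6 gives -1 > -5. Violating.
Others bid (5, 6): truth gives -5; bid 6 gives -1 > -5. Violating.
Others bid (5, 11): truth gives -5; no alternative beats it.
Others bid (5, 19): truth gives -5; no alternative beats it.
(Checking all 16 profiles: 2 have a profitable deviation, 14 do not.)

2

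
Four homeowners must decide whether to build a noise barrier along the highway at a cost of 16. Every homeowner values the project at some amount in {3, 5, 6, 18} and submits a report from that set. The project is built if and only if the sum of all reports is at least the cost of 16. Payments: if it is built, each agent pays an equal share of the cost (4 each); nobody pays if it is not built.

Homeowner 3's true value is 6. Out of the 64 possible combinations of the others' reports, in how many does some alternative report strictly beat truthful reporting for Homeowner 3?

1

Others report (3, 3, 3): truth gives 0; report 18 gives 2 > 0. Violating.
Others report (3, 3, 5): truth gives 2; no alternative beats it.
Others report (3, 3, 6): truth gives 2; no alternative beats it.
(Checking all 64 profiles: 1 has a profitable deviation, 63 do not.)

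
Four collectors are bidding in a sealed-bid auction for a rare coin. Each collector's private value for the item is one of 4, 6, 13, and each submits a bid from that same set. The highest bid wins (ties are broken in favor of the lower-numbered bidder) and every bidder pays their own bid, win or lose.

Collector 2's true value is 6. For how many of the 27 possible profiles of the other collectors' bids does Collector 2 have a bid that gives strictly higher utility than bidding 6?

23

Others bid (4, 4, 13): truth gives -6; bid 4 gives -4 > -6. Violating.
Others bid (4, 6, 13): truth gives -6; bid 4 gives -4 > -6. Violating.
Others bid (4, 13, 4): truth gives -6; bid 4 gives -4 > -6. Violating.
Others bid (4, 13, 6): truth gives -6; bid 4 gives -4 > -6. Violating.
Others bid (4, 4, 4): truth gives 0; no alternative beats it.
Others bid (4, 4, 6): truth gives 0; no alternative beats it.
(Checking all 27 profiles: 23 have a profitable deviation, 4 do not.)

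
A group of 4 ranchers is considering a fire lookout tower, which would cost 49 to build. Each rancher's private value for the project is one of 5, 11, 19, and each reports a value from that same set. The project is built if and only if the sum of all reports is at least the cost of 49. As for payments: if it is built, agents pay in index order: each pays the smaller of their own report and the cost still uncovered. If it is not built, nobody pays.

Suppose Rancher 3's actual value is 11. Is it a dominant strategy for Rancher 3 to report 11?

No

Consider the case where Rancher 1 reports 11, Rancher 2 reports 19 and Rancher 4 reports 19.
Truthful report 11: project built, pays 11, utility 11 - 11 = 0.
Report 5 instead: project built, pays 5, utility 11 - 5 = 6.
Since 6 > 0, reporting 5 is strictly better here, so truthful reporting is not dominant.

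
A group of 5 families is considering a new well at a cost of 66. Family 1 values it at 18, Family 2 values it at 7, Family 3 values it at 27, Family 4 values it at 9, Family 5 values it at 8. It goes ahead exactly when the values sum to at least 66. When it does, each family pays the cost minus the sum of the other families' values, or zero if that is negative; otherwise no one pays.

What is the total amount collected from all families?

54

Total value 69 ≥ cost 66, so it is built.
Family 1: others sum to 51; max(0, 66 - 51) = 15.
Family 2: others sum to 62; max(0, 66 - 62) = 4.
Family 3: others sum to 42; max(0, 66 - 42) = 24.
Family 4: others sum to 60; max(0, 66 - 60) = 6.
Family 5: others sum to 61; max(0, 66 - 61) = 5.
Total collected = 15 + 4 + 24 + 6 + 5 = 54.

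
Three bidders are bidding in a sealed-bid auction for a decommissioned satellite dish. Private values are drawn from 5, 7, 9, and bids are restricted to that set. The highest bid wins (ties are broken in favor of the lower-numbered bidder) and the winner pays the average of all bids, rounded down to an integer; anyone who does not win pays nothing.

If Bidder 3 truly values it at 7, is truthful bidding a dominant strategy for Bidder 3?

Check each profile of the others' bids and compare truth against every alternative bid.
Others bid (5, 5): truth gives 2, best alternative gives 1.
Others bid (5, 7): truth gives 0, best alternative gives 0.
Others bid (5, 9): truth gives 0, best alternative gives 0.
Others bid (7, 5): truth gives 0, best alternative gives 0.
Others bid (7, 7): truth gives 0, best alternative gives 0.
Others bid (7, 9): truth gives 0, best alternative gives 0.
(Remaining 3 profiles checked similarly; truth is weakly best in each.)
In every case the truthful bid is at least as good as any alternative, so it is a dominant strategy.

Yes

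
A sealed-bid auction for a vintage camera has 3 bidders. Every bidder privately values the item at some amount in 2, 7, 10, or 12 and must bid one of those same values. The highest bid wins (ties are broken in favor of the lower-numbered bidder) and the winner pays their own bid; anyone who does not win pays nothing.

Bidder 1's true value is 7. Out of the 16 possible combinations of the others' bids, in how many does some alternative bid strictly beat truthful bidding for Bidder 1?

1

Others bid (2, 2): truth gives 0; bid 2 gives 5 > 0. Violating.
Others bid (2, 7): truth gives 0; no alternative beats it.
Others bid (2, 10): truth gives 0; no alternative beats it.
(Checking all 16 profiles: 1 has a profitable deviation, 15 do not.)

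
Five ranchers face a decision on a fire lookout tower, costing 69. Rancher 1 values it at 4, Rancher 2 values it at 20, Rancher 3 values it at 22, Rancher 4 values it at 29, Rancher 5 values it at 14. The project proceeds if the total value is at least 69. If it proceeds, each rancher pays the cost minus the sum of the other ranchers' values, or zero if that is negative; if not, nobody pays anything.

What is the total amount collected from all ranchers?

Total value 89 ≥ cost 69, so it is built.
Rancher 1: others sum to 85; max(0, 69 - 85) = 0.
Rancher 2: others sum to 69; max(0, 69 - 69) = 0.
Rancher 3: others sum to 67; max(0, 69 - 67) = 2.
Rancher 4: others sum to 60; max(0, 69 - 60) = 9.
Rancher 5: others sum to 75; max(0, 69 - 75) = 0.
Total collected = 0 + 0 + 2 + 9 + 0 = 11.

11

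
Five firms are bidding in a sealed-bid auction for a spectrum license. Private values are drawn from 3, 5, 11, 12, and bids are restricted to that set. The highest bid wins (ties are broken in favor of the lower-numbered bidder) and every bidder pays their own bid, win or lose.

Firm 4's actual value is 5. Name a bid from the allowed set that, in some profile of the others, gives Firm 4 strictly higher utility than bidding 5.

Suppose Firm 1 bids 3, Firm 2 bids 3, Firm 3 bids 3 and Firm 5 bids 11.
Bid 5: loses but pays 5, utility -5.
Bid 3: loses but pays 3, utility -3.
So bidding 3 beats truth here (-3 > -5).

3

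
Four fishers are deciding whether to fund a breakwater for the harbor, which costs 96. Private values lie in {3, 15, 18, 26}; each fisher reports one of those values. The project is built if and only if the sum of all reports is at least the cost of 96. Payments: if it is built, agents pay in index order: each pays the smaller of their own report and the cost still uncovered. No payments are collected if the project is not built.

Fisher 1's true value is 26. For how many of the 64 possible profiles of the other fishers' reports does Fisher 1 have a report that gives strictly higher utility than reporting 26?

Others report (26, 26, 26): truth gives 0; report 18 gives 8 > 0. Violating.
Others report (3, 3, 3): truth gives 0; no alternative beats it.
Others report (3, 3, 15): truth gives 0; no alternative beats it.
(Checking all 64 profiles: 1 has a profitable deviation, 63 do not.)

1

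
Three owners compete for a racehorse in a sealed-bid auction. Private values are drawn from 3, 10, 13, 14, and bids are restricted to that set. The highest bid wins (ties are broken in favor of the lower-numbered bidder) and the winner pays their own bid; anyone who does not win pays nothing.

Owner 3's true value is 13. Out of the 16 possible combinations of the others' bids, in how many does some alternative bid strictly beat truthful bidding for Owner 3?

Others bid (3, 3): truth gives 0; bid 10 gives 3 > 0. Violating.
Others bid (3, 10): truth gives 0; no alternative beats it.
Others bid (3, 13): truth gives 0; no alternative beats it.
(Checking all 16 profiles: 1 has a profitable deviation, 15 do not.)

1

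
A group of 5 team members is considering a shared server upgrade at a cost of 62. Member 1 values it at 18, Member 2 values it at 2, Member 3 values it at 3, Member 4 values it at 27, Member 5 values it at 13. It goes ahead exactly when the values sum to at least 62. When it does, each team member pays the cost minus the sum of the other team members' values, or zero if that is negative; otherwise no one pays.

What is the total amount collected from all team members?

Total value 63 ≥ cost 62, so it is built.
Member 1: others sum to 45; max(0, 62 - 45) = 17.
Member 2: others sum to 61; max(0, 62 - 61) = 1.
Member 3: others sum to 60; max(0, 62 - 60) = 2.
Member 4: others sum to 36; max(0, 62 - 36) = 26.
Member 5: others sum to 50; max(0, 62 - 50) = 12.
Total collected = 17 + 1 + 2 + 26 + 12 = 58.

58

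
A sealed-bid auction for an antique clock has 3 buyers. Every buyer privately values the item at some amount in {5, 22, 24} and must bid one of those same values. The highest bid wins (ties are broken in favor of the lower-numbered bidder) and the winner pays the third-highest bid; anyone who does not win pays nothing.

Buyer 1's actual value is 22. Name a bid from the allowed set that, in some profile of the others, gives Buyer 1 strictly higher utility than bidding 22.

24

Suppose Buyer 2 bids 5 and Buyer 3 bids 24.
Bid 22: loses, pays 0, utility 0.
Bid 24: wins, pays 5, utility 22 - 5 = 17.
So bidding 24 beats truth here (17 > 0).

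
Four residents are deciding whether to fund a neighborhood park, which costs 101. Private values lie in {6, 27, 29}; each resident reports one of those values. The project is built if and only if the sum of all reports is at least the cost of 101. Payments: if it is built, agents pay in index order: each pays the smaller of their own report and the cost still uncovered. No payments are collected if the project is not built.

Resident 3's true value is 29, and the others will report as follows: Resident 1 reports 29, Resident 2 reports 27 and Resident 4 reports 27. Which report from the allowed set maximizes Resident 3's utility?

27

Report 6: project not built, utility 0.
Report 27: project built, pays 27, utility 29 - 27 = 2.
Report 29: project built, pays 29, utility 29 - 29 = 0.
The best choice is 27 with utility 2.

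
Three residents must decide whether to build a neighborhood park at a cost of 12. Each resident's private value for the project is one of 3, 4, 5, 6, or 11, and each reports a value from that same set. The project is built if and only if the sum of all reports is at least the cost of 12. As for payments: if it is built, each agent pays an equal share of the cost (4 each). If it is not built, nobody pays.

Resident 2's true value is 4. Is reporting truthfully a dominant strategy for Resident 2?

Check each profile of the others' reports and compare truth against every alternative report.
Others report (3, 3): truth gives 0, best alternative gives 0.
Others report (3, 4): truth gives 0, best alternative gives 0.
Others report (3, 5): truth gives 0, best alternative gives 0.
Others report (3, 6): truth gives 0, best alternative gives 0.
Others report (3, 11): truth gives 0, best alternative gives 0.
Others report (4, 3): truth gives 0, best alternative gives 0.
(Remaining 19 profiles checked similarly; truth is weakly best in each.)
In every case the truthful report is at least as good as any alternative, so it is a dominant strategy.

Yes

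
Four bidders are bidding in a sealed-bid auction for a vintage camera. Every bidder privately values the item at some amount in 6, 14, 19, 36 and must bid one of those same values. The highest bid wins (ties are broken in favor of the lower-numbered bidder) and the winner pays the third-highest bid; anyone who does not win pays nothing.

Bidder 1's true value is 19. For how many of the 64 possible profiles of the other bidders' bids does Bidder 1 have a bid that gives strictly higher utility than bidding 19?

12

Others bid (6, 6, 36): truth gives 0; bid 36 gives 13 > 0. Violating.
Others bid (6, 14, 36): truth gives 0; bid 36 gives 5 > 0. Violating.
Others bid (6, 36, 6): truth gives 0; bid 36 gives 13 > 0. Violating.
Others bid (6, 36, 14): truth gives 0; bid 36 gives 5 > 0. Violating.
Others bid (6, 6, 6): truth gives 13; no alternative beats it.
Others bid (6, 6, 14): truth gives 13; no alternative beats it.
(Checking all 64 profiles: 12 have a profitable deviation, 52 do not.)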